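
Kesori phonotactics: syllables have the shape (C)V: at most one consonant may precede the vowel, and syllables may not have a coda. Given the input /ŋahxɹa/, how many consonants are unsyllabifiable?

2

The consonants /h/, /x/ cannot be parsed into a legal (C)V syllable (no codas are permitted; onsets are limited to one consonant).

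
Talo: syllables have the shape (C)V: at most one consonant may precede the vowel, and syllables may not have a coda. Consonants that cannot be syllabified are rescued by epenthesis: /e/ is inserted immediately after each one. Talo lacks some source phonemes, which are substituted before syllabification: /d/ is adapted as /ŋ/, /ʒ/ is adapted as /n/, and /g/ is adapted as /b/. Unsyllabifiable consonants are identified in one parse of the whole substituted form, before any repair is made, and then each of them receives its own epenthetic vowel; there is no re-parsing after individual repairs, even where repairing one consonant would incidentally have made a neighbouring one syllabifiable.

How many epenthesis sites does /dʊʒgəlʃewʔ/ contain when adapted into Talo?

After substitution the input is /ŋʊnbəlʃewʔ/.
The unsyllabifiable consonants are /n/, /l/, /w/, /ʔ/; each receives one epenthetic vowel.

4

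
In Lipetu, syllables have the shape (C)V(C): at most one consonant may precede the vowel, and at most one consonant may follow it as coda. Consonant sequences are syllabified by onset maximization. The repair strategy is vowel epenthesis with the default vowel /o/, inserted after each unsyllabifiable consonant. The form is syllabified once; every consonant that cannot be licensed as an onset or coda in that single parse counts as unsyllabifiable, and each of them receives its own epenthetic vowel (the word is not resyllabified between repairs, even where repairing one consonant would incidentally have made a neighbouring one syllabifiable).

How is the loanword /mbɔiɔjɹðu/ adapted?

Syllabifying with onset maximization leaves /m/, /ɹ/ stranded (at most one coda consonant is licensed; onsets are limited to one consonant).
Epenthesis after each stranded consonant: /m/ → /mo/, /ɹ/ → /ɹo/.

mobɔiɔjɹoðu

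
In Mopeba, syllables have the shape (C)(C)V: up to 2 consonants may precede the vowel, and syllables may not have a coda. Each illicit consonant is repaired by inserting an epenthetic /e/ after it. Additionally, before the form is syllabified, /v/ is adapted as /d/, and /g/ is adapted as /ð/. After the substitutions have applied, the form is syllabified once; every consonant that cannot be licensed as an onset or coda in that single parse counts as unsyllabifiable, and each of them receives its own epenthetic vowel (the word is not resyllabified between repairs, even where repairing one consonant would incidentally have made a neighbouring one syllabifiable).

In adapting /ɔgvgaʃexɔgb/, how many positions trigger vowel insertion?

After substitution the input is /ɔðdðaʃexɔðb/.
The unsyllabifiable consonants are /ð/, /ð/, /b/; each receives one epenthetic vowel.

3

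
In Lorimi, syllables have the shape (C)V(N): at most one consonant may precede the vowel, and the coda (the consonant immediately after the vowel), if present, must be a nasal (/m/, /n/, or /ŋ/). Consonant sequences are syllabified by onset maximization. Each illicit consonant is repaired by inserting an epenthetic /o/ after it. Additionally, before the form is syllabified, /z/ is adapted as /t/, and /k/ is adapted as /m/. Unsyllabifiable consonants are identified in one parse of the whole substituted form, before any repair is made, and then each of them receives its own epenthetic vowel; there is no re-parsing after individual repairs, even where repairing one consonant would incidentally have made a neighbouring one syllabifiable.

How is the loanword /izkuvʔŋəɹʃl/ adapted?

Substitution: /z/ → /t/, /k/ → /m/, giving /itmuvʔŋəɹʃl/.
Syllabifying with onset maximization leaves /t/, /v/, /ʔ/, /ɹ/, /ʃ/, /l/ stranded (only a nasal (/m/, /n/, or /ŋ/) is licensed in coda position; onsets are limited to one consonant).
Epenthesis after each stranded consonant: /t/ → /to/, /v/ → /vo/, /ʔ/ → /ʔo/, /ɹ/ → /ɹo/, /ʃ/ → /ʃo/, /l/ → /lo/.

itomuvoʔoŋəɹoʃolo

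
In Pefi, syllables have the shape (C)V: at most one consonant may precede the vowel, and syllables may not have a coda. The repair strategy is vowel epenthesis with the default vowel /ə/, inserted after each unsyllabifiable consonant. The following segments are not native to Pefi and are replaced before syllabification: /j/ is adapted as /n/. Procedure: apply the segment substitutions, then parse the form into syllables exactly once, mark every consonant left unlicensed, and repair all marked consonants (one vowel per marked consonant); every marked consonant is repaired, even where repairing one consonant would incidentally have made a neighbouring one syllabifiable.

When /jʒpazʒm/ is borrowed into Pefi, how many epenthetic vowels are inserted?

5

After substitution the input is /nʒpazʒm/.
The unsyllabifiable consonants are /n/, /ʒ/, /z/, /ʒ/, /m/; each receives one epenthetic vowel.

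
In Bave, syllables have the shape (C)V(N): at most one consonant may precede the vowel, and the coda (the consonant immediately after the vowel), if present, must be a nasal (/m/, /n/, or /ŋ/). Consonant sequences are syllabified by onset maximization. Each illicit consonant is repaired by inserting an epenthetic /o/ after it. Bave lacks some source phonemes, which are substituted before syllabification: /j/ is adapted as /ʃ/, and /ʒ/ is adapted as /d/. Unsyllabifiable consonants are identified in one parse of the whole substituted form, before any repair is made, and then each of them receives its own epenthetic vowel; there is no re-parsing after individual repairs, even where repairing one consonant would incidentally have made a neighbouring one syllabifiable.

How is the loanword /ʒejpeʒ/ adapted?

deʃopedo

Substitution: /ʒ/ → /d/, /j/ → /ʃ/, giving /deʃped/.
Under (C)V(N), the unsyllabifiable consonants are /ʃ/, /d/ (only a nasal (/m/, /n/, or /ŋ/) is licensed in coda position; onsets are limited to one consonant).
Epenthesis after each stranded consonant: /ʃ/ → /ʃo/, /d/ → /do/.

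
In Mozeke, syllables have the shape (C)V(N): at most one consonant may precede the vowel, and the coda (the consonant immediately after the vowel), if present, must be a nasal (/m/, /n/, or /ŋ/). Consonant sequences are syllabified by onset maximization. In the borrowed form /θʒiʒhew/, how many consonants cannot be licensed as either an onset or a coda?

Under (C)V(N), the unsyllabifiable consonants are /θ/, /ʒ/, /w/ (only a nasal (/m/, /n/, or /ŋ/) is licensed in coda position; onsets are limited to one consonant).

3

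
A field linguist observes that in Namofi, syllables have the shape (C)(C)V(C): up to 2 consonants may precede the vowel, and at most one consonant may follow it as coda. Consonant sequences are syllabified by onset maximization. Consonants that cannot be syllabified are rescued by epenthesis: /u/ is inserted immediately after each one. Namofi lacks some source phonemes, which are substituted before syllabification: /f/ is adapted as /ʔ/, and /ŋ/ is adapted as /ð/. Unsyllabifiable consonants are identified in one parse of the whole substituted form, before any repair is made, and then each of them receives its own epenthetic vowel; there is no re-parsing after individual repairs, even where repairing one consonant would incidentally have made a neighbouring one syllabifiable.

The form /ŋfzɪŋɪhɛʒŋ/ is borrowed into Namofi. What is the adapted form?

ðuʔzɪðɪhɛʒðu

Substitution: /ŋ/ → /ð/, /f/ → /ʔ/, giving /ðʔzɪðɪhɛʒð/.
The consonants /ð/, /ð/ cannot be parsed into a legal (C)(C)V(C) syllable (at most one coda consonant is licensed; onsets may contain at most 2 consonants).
Inserting the epenthetic vowel yields /ð/ → /ðu/, /ð/ → /ðu/.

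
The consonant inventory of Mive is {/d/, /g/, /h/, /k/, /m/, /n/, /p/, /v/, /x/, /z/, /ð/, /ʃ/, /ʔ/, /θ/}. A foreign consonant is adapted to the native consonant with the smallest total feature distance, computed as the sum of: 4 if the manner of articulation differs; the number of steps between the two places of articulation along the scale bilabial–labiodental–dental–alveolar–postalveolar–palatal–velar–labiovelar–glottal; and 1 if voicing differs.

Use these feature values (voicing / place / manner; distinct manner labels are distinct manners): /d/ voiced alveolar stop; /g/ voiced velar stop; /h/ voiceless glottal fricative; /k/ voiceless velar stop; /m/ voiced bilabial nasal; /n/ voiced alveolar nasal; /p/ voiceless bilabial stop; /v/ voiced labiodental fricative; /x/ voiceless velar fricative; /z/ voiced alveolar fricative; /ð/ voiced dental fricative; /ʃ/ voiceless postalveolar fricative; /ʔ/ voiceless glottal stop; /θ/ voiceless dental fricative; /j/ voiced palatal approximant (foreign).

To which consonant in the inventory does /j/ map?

/g/ is closest: manner differs (approximant→stop, +4), place distance 1 (palatal→velar), same voicing; total 5. Next closest is /d/ at distance 6.

g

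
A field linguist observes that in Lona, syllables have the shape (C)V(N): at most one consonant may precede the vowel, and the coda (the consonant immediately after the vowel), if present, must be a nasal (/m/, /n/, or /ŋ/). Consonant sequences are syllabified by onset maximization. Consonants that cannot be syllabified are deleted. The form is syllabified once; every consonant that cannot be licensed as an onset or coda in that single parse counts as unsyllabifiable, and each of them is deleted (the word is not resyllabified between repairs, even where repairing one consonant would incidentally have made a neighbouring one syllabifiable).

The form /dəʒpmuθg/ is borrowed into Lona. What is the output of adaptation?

The consonants /ʒ/, /p/, /θ/, /g/ cannot be parsed into a legal (C)V(N) syllable (only a nasal (/m/, /n/, or /ŋ/) is licensed in coda position; onsets are limited to one consonant).
Deletion applies to /ʒ/, /p/, /θ/, /g/.

dəmu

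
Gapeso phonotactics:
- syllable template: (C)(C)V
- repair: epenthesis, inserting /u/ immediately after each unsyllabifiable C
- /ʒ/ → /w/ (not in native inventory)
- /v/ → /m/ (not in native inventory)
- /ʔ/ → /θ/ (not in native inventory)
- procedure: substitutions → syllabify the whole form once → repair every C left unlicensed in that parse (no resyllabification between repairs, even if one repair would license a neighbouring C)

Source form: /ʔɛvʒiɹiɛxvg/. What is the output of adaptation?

Substitution: /ʔ/ → /θ/, /v/ → /m/, /ʒ/ → /w/, giving /θɛmwiɹiɛxmg/.
Under (C)(C)V, the unsyllabifiable consonants are /x/, /m/, /g/ (no codas are permitted; onsets may contain at most 2 consonants).
Epenthesis after each stranded consonant: /x/ → /xu/, /m/ → /mu/, /g/ → /gu/.

θɛmwiɹiɛxumugu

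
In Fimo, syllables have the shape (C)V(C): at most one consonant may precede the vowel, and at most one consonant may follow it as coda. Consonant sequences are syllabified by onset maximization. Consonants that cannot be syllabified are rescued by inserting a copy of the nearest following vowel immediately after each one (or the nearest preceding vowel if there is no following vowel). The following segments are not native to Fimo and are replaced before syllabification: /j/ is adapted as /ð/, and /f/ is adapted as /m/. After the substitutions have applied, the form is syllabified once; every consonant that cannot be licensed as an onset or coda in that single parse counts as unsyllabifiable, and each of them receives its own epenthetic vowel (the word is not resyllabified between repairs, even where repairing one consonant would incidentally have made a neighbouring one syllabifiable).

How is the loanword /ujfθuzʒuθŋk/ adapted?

uðmuθuzʒuθŋuku

Substitution: /j/ → /ð/, /f/ → /m/, giving /uðmθuzʒuθŋk/.
Under (C)V(C), the unsyllabifiable consonants are /m/, /ŋ/, /k/ (at most one coda consonant is licensed; onsets are limited to one consonant).
Epenthesis after each stranded consonant: /m/ → /mu/, /ŋ/ → /ŋu/, /k/ → /ku/.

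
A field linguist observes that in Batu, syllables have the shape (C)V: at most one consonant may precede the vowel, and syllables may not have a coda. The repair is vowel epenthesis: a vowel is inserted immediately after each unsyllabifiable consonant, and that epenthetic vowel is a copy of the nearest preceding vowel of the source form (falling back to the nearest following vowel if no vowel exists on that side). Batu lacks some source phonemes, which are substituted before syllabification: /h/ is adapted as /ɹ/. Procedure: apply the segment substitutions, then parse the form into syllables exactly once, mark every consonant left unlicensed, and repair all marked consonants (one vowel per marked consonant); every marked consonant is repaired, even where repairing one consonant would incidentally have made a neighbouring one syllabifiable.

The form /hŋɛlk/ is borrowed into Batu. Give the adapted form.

ɹɛŋɛlɛkɛ

Substitution: /h/ → /ɹ/, giving /ɹŋɛlk/.
Under (C)V, the unsyllabifiable consonants are /ɹ/, /l/, /k/ (no codas are permitted; onsets are limited to one consonant).
Each unlicensed consonant becomes the onset of a new syllable: /ɹ/ → /ɹɛ/, /l/ → /lɛ/, /k/ → /kɛ/.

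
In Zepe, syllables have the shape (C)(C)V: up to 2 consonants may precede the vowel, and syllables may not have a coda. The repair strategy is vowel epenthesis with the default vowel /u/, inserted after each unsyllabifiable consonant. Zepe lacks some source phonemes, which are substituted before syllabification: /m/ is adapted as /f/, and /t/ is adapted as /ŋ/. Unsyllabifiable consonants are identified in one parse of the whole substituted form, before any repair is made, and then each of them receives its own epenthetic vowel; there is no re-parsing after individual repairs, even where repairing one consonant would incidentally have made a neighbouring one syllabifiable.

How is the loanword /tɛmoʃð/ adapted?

Substitution: /t/ → /ŋ/, /m/ → /f/, giving /ŋɛfoʃð/.
Syllabifying with onset maximization leaves /ʃ/, /ð/ stranded (no codas are permitted; onsets may contain at most 2 consonants).
Inserting the epenthetic vowel yields /ʃ/ → /ʃu/, /ð/ → /ðu/.

ŋɛfoʃuðu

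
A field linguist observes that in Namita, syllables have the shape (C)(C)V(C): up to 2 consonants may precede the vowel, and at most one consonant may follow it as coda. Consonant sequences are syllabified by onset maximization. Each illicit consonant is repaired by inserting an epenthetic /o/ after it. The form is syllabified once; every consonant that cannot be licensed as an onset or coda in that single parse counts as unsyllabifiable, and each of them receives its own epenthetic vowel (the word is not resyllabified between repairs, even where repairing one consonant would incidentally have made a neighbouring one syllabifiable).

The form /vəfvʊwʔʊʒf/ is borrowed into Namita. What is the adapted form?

vəfvʊwʔʊʒfo

Syllabifying with onset maximization leaves /f/ stranded (at most one coda consonant is licensed; onsets may contain at most 2 consonants).
Each unlicensed consonant becomes the onset of a new syllable: /f/ → /fo/.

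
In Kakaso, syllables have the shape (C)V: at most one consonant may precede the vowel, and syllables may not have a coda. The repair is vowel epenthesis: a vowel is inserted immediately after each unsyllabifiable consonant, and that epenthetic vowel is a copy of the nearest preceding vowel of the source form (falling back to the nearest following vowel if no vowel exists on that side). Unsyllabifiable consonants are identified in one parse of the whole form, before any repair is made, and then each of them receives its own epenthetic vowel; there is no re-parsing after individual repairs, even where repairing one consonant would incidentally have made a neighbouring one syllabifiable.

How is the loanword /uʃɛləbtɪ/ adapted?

Under (C)V, the unsyllabifiable consonants are /b/ (no codas are permitted; onsets are limited to one consonant).
Inserting the epenthetic vowel yields /b/ → /bə/.

uʃɛləbətɪ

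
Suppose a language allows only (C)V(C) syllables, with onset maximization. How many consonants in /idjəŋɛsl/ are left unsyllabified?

Syllabifying with onset maximization leaves /l/ stranded (at most one coda consonant is licensed; onsets are limited to one consonant).

1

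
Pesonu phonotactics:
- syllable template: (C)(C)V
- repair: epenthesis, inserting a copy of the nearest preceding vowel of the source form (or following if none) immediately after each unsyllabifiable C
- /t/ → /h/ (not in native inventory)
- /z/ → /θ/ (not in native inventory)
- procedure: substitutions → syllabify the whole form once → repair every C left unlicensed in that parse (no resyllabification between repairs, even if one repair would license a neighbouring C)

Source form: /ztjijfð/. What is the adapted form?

θihjijifiði

Substitution: /z/ → /θ/, /t/ → /h/, giving /θhjijfð/.
The consonants /θ/, /j/, /f/, /ð/ cannot be parsed into a legal (C)(C)V syllable (no codas are permitted; onsets may contain at most 2 consonants).
Inserting the epenthetic vowel yields /θ/ → /θi/, /j/ → /ji/, /f/ → /fi/, /ð/ → /ði/.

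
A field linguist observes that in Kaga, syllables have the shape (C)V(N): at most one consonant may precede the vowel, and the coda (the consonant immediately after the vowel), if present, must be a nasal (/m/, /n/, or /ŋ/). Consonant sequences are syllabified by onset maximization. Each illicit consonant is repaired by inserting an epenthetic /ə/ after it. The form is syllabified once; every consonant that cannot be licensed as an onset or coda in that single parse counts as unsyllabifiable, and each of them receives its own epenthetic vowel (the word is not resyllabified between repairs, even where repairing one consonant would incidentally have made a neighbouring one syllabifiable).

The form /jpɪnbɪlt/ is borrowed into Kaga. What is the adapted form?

Under (C)V(N), the unsyllabifiable consonants are /j/, /l/, /t/ (only a nasal (/m/, /n/, or /ŋ/) is licensed in coda position; onsets are limited to one consonant).
Inserting the epenthetic vowel yields /j/ → /jə/, /l/ → /lə/, /t/ → /tə/.

jəpɪnbɪlətə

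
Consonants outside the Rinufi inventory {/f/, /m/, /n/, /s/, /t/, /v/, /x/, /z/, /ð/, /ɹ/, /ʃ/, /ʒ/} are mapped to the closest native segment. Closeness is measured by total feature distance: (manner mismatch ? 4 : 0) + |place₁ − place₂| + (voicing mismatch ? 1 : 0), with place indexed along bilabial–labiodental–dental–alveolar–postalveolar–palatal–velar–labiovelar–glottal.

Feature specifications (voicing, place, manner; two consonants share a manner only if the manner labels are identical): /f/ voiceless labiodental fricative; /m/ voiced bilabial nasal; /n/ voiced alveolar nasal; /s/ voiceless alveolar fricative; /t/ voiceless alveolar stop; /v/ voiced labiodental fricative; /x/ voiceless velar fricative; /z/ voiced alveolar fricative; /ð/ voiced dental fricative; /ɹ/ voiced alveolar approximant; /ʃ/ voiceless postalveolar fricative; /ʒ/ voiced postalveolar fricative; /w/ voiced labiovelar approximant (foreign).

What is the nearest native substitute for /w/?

/ɹ/ is closest: same manner (approximant), place distance 4 (labiovelar→alveolar), same voicing; total 4. Next closest is /x/ at distance 6.

ɹ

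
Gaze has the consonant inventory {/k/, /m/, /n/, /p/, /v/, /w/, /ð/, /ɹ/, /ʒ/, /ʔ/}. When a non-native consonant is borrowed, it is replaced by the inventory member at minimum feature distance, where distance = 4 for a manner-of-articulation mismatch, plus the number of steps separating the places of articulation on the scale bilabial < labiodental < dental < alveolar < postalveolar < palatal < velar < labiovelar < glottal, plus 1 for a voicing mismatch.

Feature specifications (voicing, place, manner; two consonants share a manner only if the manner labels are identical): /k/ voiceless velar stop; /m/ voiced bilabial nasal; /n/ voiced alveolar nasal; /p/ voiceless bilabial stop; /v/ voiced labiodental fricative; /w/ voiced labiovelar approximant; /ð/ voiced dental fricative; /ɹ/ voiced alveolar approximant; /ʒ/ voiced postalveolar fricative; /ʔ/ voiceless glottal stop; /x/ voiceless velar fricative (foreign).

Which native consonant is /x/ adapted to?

/ʒ/ is closest: same manner (fricative), place distance 2 (velar→postalveolar), voicing differs (+1); total 3. Next closest is /k/ at distance 4.

ʒ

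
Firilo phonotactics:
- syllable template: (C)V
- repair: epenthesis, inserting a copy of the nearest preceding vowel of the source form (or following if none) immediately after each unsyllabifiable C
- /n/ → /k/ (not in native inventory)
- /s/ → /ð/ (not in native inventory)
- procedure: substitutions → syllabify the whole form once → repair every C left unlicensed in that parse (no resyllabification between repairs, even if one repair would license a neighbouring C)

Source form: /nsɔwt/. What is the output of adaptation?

Substitution: /n/ → /k/, /s/ → /ð/, giving /kðɔwt/.
Syllabifying with onset maximization leaves /k/, /w/, /t/ stranded (no codas are permitted; onsets are limited to one consonant).
Each unlicensed consonant becomes the onset of a new syllable: /k/ → /kɔ/, /w/ → /wɔ/, /t/ → /tɔ/.

kɔðɔwɔtɔ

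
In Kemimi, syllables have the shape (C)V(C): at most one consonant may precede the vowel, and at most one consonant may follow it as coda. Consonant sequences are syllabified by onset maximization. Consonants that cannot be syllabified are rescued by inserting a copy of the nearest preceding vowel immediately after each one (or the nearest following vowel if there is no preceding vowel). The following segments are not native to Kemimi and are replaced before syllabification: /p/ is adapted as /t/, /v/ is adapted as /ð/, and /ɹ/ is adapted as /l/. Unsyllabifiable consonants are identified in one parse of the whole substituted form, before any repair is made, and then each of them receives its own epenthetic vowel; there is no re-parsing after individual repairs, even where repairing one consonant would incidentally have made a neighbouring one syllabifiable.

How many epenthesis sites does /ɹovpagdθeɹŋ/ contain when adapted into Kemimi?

2

After substitution the input is /loðtagdθelŋ/.
The unsyllabifiable consonants are /d/, /ŋ/; each receives one epenthetic vowel.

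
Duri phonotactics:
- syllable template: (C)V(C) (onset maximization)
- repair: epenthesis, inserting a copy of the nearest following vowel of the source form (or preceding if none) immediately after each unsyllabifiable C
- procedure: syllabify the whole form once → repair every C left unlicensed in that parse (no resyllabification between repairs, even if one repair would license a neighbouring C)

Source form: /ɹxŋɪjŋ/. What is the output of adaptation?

ɹɪxɪŋɪjŋɪ

Syllabifying with onset maximization leaves /ɹ/, /x/, /ŋ/ stranded (at most one coda consonant is licensed; onsets are limited to one consonant).
Each unlicensed consonant becomes the onset of a new syllable: /ɹ/ → /ɹɪ/, /x/ → /xɪ/, /ŋ/ → /ŋɪ/.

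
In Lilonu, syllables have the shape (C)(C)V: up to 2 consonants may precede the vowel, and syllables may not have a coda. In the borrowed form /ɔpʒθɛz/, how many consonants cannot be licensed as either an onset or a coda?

Syllabifying with onset maximization leaves /p/, /z/ stranded (no codas are permitted; onsets may contain at most 2 consonants).

2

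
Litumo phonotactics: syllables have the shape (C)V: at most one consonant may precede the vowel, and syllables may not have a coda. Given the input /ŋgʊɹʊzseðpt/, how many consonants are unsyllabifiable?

Under (C)V, the unsyllabifiable consonants are /ŋ/, /z/, /ð/, /p/, /t/ (no codas are permitted; onsets are limited to one consonant).

5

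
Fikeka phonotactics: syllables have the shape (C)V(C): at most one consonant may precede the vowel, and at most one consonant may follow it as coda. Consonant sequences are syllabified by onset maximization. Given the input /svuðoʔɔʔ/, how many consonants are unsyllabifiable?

Under (C)V(C), the unsyllabifiable consonants are /s/ (at most one coda consonant is licensed; onsets are limited to one consonant).

1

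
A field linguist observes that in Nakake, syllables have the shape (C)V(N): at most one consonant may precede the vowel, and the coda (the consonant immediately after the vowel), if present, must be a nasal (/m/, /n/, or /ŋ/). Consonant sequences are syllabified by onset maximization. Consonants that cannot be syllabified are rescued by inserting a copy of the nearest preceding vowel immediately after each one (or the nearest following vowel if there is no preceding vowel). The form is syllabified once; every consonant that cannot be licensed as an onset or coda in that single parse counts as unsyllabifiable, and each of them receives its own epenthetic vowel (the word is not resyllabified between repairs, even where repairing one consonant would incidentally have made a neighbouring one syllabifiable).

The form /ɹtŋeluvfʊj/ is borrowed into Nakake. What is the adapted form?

ɹeteŋeluvufʊjʊ

The consonants /ɹ/, /t/, /v/, /j/ cannot be parsed into a legal (C)V(N) syllable (only a nasal (/m/, /n/, or /ŋ/) is licensed in coda position; onsets are limited to one consonant).
Inserting the epenthetic vowel yields /ɹ/ → /ɹe/, /t/ → /te/, /v/ → /vu/, /j/ → /jʊ/.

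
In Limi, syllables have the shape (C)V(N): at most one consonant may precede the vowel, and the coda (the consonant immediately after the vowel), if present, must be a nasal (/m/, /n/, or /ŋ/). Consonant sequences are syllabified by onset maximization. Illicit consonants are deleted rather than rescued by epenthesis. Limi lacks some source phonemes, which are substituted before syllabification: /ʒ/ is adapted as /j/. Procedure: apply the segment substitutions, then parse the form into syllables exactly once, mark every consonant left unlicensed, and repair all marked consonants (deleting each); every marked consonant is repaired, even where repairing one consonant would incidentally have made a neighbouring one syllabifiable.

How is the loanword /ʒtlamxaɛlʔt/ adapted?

Substitution: /ʒ/ → /j/, giving /jtlamxaɛlʔt/.
Syllabifying with onset maximization leaves /j/, /t/, /l/, /ʔ/, /t/ stranded (only a nasal (/m/, /n/, or /ŋ/) is licensed in coda position; onsets are limited to one consonant).
Deletion applies to /j/, /t/, /l/, /ʔ/, /t/.

lamxaɛ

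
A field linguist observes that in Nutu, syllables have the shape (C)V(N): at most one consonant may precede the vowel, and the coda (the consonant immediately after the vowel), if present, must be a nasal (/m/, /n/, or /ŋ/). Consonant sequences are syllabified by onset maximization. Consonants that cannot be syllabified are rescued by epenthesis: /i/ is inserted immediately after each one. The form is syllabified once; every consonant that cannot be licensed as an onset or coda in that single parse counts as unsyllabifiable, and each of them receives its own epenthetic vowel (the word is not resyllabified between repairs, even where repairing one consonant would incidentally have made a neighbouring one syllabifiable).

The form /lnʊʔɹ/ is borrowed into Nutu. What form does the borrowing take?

Under (C)V(N), the unsyllabifiable consonants are /l/, /ʔ/, /ɹ/ (only a nasal (/m/, /n/, or /ŋ/) is licensed in coda position; onsets are limited to one consonant).
Epenthesis after each stranded consonant: /l/ → /li/, /ʔ/ → /ʔi/, /ɹ/ → /ɹi/.

linʊʔiɹi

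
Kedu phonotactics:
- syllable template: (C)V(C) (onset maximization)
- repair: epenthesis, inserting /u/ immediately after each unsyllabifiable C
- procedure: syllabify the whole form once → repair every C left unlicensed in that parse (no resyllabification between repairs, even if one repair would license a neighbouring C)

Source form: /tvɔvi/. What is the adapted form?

tuvɔvi

The consonants /t/ cannot be parsed into a legal (C)V(C) syllable (at most one coda consonant is licensed; onsets are limited to one consonant).
Each unlicensed consonant becomes the onset of a new syllable: /t/ → /tu/.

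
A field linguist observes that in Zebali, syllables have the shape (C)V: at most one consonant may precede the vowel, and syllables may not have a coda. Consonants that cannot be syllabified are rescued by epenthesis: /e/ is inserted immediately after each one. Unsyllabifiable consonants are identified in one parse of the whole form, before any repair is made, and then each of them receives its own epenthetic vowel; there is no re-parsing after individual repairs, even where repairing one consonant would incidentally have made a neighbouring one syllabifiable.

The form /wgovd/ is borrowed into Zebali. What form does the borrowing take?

Syllabifying with onset maximization leaves /w/, /v/, /d/ stranded (no codas are permitted; onsets are limited to one consonant).
Each unlicensed consonant becomes the onset of a new syllable: /w/ → /we/, /v/ → /ve/, /d/ → /de/.

wegovede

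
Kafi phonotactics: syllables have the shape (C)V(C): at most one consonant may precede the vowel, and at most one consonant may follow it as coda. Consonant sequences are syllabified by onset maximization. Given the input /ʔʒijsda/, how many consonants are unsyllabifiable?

2

Under (C)V(C), the unsyllabifiable consonants are /ʔ/, /s/ (at most one coda consonant is licensed; onsets are limited to one consonant).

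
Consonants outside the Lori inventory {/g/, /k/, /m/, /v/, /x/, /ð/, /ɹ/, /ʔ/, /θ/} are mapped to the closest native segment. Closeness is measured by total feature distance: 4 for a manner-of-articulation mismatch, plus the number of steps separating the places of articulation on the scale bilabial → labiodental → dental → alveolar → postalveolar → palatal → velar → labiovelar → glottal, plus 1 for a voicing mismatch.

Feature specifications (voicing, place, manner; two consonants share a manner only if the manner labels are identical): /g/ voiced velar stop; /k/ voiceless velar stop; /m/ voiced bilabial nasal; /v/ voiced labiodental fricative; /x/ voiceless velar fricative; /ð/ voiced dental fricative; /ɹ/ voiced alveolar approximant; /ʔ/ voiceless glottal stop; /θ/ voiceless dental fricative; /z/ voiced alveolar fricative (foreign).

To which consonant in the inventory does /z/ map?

ð

/ð/ is closest: same manner (fricative), place distance 1 (alveolar→dental), same voicing; total 1. Next closest is /v/ at distance 2.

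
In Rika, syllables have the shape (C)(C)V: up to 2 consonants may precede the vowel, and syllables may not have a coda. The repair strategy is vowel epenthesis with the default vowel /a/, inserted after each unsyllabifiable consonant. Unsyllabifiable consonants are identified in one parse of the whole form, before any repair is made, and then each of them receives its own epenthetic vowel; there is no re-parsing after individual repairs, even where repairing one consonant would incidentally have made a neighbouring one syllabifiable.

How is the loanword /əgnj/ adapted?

əganaja

Syllabifying with onset maximization leaves /g/, /n/, /j/ stranded (no codas are permitted; onsets may contain at most 2 consonants).
Epenthesis after each stranded consonant: /g/ → /ga/, /n/ → /na/, /j/ → /ja/.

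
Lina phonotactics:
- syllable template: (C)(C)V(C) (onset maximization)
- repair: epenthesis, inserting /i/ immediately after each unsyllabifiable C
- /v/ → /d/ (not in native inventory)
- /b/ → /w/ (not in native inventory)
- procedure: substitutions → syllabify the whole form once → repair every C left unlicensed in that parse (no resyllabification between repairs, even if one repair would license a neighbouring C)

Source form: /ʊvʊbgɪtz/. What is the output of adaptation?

Substitution: /v/ → /d/, /b/ → /w/, giving /ʊdʊwgɪtz/.
Under (C)(C)V(C), the unsyllabifiable consonants are /z/ (at most one coda consonant is licensed; onsets may contain at most 2 consonants).
Epenthesis after each stranded consonant: /z/ → /zi/.

ʊdʊwgɪtzi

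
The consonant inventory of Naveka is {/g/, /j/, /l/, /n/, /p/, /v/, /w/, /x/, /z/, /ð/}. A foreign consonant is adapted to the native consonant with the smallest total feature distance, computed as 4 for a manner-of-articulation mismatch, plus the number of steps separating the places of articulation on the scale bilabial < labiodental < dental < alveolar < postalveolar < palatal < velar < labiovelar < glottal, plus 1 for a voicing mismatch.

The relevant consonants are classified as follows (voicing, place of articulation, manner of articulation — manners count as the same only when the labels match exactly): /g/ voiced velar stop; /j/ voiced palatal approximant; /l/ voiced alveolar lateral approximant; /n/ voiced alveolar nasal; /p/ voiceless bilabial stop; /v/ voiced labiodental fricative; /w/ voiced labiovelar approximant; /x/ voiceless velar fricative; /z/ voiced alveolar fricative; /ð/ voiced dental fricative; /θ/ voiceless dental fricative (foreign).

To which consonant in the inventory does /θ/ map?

/ð/ is closest: same manner (fricative), place distance 0 (dental→dental), voicing differs (+1); total 1. Next closest is /v/ at distance 2.

ð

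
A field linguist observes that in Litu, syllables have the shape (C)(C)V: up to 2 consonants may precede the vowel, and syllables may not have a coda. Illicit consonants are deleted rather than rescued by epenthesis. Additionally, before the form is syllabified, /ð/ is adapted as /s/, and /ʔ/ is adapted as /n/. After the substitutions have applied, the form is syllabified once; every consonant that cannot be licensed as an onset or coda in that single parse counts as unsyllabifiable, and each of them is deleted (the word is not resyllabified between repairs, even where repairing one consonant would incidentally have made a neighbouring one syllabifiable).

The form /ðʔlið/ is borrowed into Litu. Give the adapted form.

nli

Substitution: /ð/ → /s/, /ʔ/ → /n/, giving /snlis/.
Syllabifying with onset maximization leaves /s/, /s/ stranded (no codas are permitted; onsets may contain at most 2 consonants).
Deletion applies to /s/, /s/.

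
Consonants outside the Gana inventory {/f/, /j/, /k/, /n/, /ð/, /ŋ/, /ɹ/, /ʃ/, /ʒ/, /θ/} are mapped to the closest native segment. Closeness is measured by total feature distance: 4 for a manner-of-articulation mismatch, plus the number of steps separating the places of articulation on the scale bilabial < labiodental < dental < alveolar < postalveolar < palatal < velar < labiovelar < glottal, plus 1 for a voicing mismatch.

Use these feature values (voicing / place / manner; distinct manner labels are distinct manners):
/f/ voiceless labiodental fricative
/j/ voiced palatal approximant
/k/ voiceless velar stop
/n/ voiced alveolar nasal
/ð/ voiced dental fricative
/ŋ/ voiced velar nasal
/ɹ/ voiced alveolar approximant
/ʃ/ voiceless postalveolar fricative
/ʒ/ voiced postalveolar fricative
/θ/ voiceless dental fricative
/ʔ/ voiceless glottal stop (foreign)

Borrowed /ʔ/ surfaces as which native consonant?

k

/k/ is closest: same manner (stop), place distance 2 (glottal→velar), same voicing; total 2. Next closest is /ŋ/ at distance 7.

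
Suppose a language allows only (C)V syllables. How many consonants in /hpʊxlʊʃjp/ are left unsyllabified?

Under (C)V, the unsyllabifiable consonants are /h/, /x/, /ʃ/, /j/, /p/ (no codas are permitted; onsets are limited to one consonant).

5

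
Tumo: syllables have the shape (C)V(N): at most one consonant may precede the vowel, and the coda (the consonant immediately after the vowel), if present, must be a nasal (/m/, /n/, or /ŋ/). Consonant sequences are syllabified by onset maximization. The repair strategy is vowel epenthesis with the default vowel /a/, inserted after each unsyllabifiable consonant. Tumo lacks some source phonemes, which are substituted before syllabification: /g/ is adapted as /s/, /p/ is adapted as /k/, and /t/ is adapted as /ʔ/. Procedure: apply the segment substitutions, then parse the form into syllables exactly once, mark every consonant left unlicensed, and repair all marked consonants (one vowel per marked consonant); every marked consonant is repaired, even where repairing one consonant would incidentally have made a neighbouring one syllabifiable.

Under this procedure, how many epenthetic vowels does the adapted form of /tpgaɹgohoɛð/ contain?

After substitution the input is /ʔksaɹsohoɛð/.
The unsyllabifiable consonants are /ʔ/, /k/, /ɹ/, /ð/; each receives one epenthetic vowel.

4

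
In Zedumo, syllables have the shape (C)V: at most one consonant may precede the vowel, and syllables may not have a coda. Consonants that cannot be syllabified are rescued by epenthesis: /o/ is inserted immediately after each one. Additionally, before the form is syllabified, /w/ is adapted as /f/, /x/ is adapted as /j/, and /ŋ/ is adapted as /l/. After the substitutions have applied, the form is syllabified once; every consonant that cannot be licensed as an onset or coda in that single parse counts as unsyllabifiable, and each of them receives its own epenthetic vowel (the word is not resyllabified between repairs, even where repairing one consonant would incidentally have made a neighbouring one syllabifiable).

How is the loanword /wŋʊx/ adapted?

Substitution: /w/ → /f/, /ŋ/ → /l/, /x/ → /j/, giving /flʊj/.
Under (C)V, the unsyllabifiable consonants are /f/, /j/ (no codas are permitted; onsets are limited to one consonant).
Inserting the epenthetic vowel yields /f/ → /fo/, /j/ → /jo/.

folʊjo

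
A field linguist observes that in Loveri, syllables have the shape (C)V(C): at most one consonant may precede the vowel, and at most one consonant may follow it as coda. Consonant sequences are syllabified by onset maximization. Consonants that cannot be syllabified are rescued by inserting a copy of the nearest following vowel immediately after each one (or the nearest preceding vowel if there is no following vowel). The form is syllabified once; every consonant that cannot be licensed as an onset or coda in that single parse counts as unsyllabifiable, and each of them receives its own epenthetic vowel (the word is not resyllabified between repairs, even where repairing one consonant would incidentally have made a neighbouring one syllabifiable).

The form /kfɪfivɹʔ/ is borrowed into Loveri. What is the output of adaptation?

kɪfɪfivɹiʔi

Under (C)V(C), the unsyllabifiable consonants are /k/, /ɹ/, /ʔ/ (at most one coda consonant is licensed; onsets are limited to one consonant).
Epenthesis after each stranded consonant: /k/ → /kɪ/, /ɹ/ → /ɹi/, /ʔ/ → /ʔi/.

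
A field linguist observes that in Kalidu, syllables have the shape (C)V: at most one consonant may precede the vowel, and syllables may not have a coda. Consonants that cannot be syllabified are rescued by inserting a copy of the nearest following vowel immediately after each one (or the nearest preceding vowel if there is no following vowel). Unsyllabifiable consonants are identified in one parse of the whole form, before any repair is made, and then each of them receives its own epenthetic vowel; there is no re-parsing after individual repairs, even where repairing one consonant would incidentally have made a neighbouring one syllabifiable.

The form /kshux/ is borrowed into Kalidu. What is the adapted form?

Under (C)V, the unsyllabifiable consonants are /k/, /s/, /x/ (no codas are permitted; onsets are limited to one consonant).
Epenthesis after each stranded consonant: /k/ → /ku/, /s/ → /su/, /x/ → /xu/.

kusuhuxu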